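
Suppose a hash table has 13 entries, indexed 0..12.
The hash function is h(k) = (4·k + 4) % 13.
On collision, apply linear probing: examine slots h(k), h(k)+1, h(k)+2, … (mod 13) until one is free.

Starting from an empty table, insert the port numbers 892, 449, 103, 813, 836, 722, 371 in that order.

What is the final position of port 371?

11

Insert 892: h=10, slot 10 empty -> index 10.
Insert 449: h=6, slot 6 empty -> index 6.
Insert 103: h=0, slot 0 empty -> index 0.
Insert 813: h=6, slot 6 occupied -> index 7.
Insert 836: h=7, slot 7 occupied -> index 8.
Insert 722: h=6, slots 6,7,8 occupied -> index 9.
Insert 371: h=6, slots 6,7,8,9,10 occupied -> index 11.
Table: [103, —, —, —, —, —, 449, 813, 836, 722, 892, 371, —]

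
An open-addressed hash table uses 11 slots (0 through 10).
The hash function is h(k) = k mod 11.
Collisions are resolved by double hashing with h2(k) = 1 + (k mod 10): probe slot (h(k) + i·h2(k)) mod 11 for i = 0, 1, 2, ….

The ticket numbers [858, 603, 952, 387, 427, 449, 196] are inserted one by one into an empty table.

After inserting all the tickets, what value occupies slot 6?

858: h=0 → slot 0
603: h=9 → slot 9
952: h=6 → slot 6
387: h=2 → slot 2
427: h=9, h2=8, probe 9,6,3 → slot 3
449: h=9, h2=10, probe 9,8 → slot 8
196: h=9, h2=7, probe 9,5 → slot 5
Table: [858, -, 387, 427, -, 196, 952, -, 449, 603, -]

952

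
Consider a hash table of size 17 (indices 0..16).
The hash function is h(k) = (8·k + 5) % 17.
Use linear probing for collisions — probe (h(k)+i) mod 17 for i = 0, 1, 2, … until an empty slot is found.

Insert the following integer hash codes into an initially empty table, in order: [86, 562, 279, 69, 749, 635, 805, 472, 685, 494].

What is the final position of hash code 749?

16

86: h=13 → slot 13
562: h=13, probe 13,14 → slot 14
279: h=10 → slot 10
69: h=13, probe 13,14,15 → slot 15
749: h=13, probe 13,14,15,16 → slot 16
635: h=2 → slot 2
805: h=2, probe 2,3 → slot 3
472: h=7 → slot 7
685: h=11 → slot 11
494: h=13, probe 13,14,15,16,0 → slot 0
Table: [494, —, 635, 805, —, —, —, 472, —, —, 279, 685, —, 86, 562, 69, 749]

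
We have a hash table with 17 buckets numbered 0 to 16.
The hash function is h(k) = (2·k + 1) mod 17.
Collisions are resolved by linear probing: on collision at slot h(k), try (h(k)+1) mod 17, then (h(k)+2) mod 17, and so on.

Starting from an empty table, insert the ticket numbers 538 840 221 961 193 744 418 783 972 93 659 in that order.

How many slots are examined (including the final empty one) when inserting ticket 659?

2

538 hashes to 6; slot 6 is free → place at 6.
840 hashes to 15; slot 15 is free → place at 15.
221 hashes to 1; slot 1 is free → place at 1.
961 hashes to 2; slot 2 is free → place at 2.
193 hashes to 13; slot 13 is free → place at 13.
744 hashes to 10; slot 10 is free → place at 10.
418 hashes to 4; slot 4 is free → place at 4.
783 hashes to 3; slot 3 is free → place at 3.
972 hashes to 7; slot 7 is free → place at 7.
93 hashes to 0; slot 0 is free → place at 0.
659 hashes to 10; 10 taken → place at 11.
Table: [93, 221, 961, 783, 418, -, 538, 972, -, -, 744, 659, -, 193, -, 840, -]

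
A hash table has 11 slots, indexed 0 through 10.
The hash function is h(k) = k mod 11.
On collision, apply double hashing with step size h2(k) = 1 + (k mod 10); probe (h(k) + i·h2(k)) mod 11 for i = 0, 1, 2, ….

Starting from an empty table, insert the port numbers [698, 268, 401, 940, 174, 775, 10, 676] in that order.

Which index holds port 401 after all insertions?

7

Insert 698: h=5, slot 5 empty => index 5.
Insert 268: h=4, slot 4 empty => index 4.
Insert 401: h=5, h2=2, slot 5 occupied => index 7.
Insert 940: h=5, h2=1, slot 5 occupied => index 6.
Insert 174: h=9, slot 9 empty => index 9.
Insert 775: h=5, h2=6, slot 5 occupied => index 0.
Insert 10: h=10, slot 10 empty => index 10.
Insert 676: h=5, h2=7, slot 5 occupied => index 1.
Table: [775, 676, ., ., 268, 698, 940, 401, ., 174, 10]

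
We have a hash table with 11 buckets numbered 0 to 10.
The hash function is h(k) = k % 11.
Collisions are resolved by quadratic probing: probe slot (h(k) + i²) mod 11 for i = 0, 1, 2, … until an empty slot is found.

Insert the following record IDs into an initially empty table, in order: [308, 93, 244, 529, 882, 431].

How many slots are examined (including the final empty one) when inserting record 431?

3

308: h=0 -> slot 0
93: h=5 -> slot 5
244: h=2 -> slot 2
529: h=1 -> slot 1
882: h=2, probe 2,3 -> slot 3
431: h=2, probe 2,3,6 -> slot 6
Table: [308, 529, 244, 882, _, 93, 431, _, _, _, _]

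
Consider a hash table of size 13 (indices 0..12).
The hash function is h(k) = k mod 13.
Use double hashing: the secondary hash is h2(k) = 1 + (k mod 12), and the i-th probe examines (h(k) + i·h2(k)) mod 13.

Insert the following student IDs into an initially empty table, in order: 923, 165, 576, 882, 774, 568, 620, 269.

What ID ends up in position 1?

923 hashes to 0; slot 0 is free => place at 0.
165 hashes to 9; slot 9 is free => place at 9.
576 hashes to 4; slot 4 is free => place at 4.
882 hashes to 11; slot 11 is free => place at 11.
774 hashes to 7; slot 7 is free => place at 7.
568 hashes to 9, h2=5; 9 taken => place at 1.
620 hashes to 9, h2=9; 9 taken => place at 5.
269 hashes to 9, h2=6; 9 taken => place at 2.
Table: [923, 568, 269, -, 576, 620, -, 774, -, 165, -, 882, -]

568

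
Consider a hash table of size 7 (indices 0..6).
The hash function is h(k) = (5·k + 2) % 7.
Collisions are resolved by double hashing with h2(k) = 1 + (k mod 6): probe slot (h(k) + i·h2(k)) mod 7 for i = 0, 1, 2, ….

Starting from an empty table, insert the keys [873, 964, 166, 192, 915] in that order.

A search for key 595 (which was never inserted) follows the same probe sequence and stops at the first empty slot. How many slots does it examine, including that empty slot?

873 hashes to 6; slot 6 is free => place at 6.
964 hashes to 6, h2=5; 6 taken => place at 4.
166 hashes to 6, h2=5; 6,4 taken => place at 2.
192 hashes to 3; slot 3 is free => place at 3.
915 hashes to 6, h2=4; 6,3 taken => place at 0.
Table: [915, ∅, 166, 192, 964, ∅, 873]
Lookup 595: h=2, h2=2, probe 2,4,6,1 → slot 1 empty, not found.

4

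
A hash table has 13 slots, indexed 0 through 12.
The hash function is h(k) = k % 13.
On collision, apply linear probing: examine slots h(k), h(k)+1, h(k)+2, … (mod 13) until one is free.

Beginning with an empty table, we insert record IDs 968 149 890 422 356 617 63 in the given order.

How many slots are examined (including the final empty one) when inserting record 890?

Insert 968: h=6, slot 6 empty -> index 6.
Insert 149: h=6, slot 6 occupied -> index 7.
Insert 890: h=6, slots 6,7 occupied -> index 8.
Insert 422: h=6, slots 6,7,8 occupied -> index 9.
Insert 356: h=5, slot 5 empty -> index 5.
Insert 617: h=6, slots 6,7,8,9 occupied -> index 10.
Insert 63: h=11, slot 11 empty -> index 11.
Table: [∅, ∅, ∅, ∅, ∅, 356, 968, 149, 890, 422, 617, 63, ∅]

3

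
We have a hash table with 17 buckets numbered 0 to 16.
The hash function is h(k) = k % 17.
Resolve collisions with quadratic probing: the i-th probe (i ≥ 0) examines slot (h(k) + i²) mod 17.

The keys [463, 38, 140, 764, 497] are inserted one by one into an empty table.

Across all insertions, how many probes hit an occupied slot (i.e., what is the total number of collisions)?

463 hashes to 4; slot 4 is free => place at 4.
38 hashes to 4; 4 taken => place at 5.
140 hashes to 4; 4,5 taken => place at 8.
764 hashes to 16; slot 16 is free => place at 16.
497 hashes to 4; 4,5,8 taken => place at 13.
Table: [—, —, —, —, 463, 38, —, —, 140, —, —, —, —, 497, —, —, 764]

6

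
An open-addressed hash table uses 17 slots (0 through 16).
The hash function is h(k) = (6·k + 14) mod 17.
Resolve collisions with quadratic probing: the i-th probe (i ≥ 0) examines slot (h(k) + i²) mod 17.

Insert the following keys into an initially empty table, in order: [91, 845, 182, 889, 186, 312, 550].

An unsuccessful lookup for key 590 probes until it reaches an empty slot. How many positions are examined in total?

91: h=16 -> slot 16
845: h=1 -> slot 1
182: h=1, probe 1,2 -> slot 2
889: h=10 -> slot 10
186: h=8 -> slot 8
312: h=16, probe 16,0 -> slot 0
550: h=16, probe 16,0,3 -> slot 3
Table: [312, 845, 182, 550, -, -, -, -, 186, -, 889, -, -, -, -, -, 91]
Lookup 590: h=1, probe 1,2,5 → slot 5 empty, not found.

3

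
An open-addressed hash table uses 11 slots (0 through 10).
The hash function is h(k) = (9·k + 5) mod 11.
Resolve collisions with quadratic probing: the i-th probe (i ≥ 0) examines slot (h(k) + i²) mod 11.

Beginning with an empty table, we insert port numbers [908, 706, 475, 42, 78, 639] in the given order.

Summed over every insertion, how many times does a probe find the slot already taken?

3

Insert 908: h=4, slot 4 empty => index 4.
Insert 706: h=1, slot 1 empty => index 1.
Insert 475: h=1, slot 1 occupied => index 2.
Insert 42: h=9, slot 9 empty => index 9.
Insert 78: h=3, slot 3 empty => index 3.
Insert 639: h=3, slots 3,4 occupied => index 7.
Table: [_, 706, 475, 78, 908, _, _, 639, _, 42, _]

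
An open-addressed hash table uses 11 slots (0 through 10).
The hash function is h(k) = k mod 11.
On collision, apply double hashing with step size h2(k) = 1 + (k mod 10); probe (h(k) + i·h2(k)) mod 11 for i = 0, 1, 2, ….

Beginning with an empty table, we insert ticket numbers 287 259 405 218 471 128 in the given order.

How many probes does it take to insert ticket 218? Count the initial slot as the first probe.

287 hashes to 1; slot 1 is free -> place at 1.
259 hashes to 6; slot 6 is free -> place at 6.
405 hashes to 9; slot 9 is free -> place at 9.
218 hashes to 9, h2=9; 9 taken -> place at 7.
471 hashes to 9, h2=2; 9 taken -> place at 0.
128 hashes to 7, h2=9; 7 taken -> place at 5.
Table: [471, 287, _, _, _, 128, 259, 218, _, 405, _]

2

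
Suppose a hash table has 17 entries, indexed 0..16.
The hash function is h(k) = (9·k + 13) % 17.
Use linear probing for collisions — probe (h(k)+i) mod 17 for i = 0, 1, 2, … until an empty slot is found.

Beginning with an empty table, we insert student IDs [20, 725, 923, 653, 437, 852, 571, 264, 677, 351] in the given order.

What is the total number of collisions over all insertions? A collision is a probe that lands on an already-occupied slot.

1

Insert 20: h=6, slot 6 empty -> index 6.
Insert 725: h=10, slot 10 empty -> index 10.
Insert 923: h=7, slot 7 empty -> index 7.
Insert 653: h=8, slot 8 empty -> index 8.
Insert 437: h=2, slot 2 empty -> index 2.
Insert 852: h=14, slot 14 empty -> index 14.
Insert 571: h=1, slot 1 empty -> index 1.
Insert 264: h=9, slot 9 empty -> index 9.
Insert 677: h=3, slot 3 empty -> index 3.
Insert 351: h=10, slot 10 occupied -> index 11.
Table: [∅, 571, 437, 677, ∅, ∅, 20, 923, 653, 264, 725, 351, ∅, ∅, 852, ∅, ∅]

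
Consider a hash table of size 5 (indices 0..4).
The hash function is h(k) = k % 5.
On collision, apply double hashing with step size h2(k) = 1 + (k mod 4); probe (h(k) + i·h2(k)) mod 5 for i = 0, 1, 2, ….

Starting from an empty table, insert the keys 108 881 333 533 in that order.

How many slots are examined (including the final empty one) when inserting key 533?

3

108 hashes to 3; slot 3 is free → place at 3.
881 hashes to 1; slot 1 is free → place at 1.
333 hashes to 3, h2=2; 3 taken → place at 0.
533 hashes to 3, h2=2; 3,0 taken → place at 2.
Table: [333, 881, 533, 108, ∅]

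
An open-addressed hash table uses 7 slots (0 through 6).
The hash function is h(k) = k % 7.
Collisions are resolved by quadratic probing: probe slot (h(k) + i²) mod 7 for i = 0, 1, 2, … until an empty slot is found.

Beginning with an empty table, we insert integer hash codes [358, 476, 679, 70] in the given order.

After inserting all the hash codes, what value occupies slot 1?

358: h=1 => slot 1
476: h=0 => slot 0
679: h=0, probe 0,1,4 => slot 4
70: h=0, probe 0,1,4,2 => slot 2
Table: [476, 358, 70, _, 679, _, _]

358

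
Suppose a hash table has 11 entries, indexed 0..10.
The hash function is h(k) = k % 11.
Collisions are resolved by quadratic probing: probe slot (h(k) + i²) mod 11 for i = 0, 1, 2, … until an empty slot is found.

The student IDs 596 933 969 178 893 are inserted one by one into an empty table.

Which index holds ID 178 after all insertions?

3

596 hashes to 2; slot 2 is free => place at 2.
933 hashes to 9; slot 9 is free => place at 9.
969 hashes to 1; slot 1 is free => place at 1.
178 hashes to 2; 2 taken => place at 3.
893 hashes to 2; 2,3 taken => place at 6.
Table: [., 969, 596, 178, ., ., 893, ., ., 933, .]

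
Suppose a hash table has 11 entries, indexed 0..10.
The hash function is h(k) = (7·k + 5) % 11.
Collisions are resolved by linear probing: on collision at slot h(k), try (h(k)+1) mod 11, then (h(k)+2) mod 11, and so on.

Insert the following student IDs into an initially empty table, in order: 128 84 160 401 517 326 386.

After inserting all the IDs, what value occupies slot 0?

84

Insert 128: h=10, slot 10 empty => index 10.
Insert 84: h=10, slot 10 occupied => index 0.
Insert 160: h=3, slot 3 empty => index 3.
Insert 401: h=7, slot 7 empty => index 7.
Insert 517: h=5, slot 5 empty => index 5.
Insert 326: h=10, slots 10,0 occupied => index 1.
Insert 386: h=1, slot 1 occupied => index 2.
Table: [84, 326, 386, 160, ., 517, ., 401, ., ., 128]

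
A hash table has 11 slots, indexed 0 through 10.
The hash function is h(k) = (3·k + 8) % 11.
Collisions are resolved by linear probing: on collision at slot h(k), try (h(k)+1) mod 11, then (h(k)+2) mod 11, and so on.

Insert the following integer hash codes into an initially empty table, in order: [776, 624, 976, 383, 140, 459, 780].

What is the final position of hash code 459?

776 hashes to 4; slot 4 is free => place at 4.
624 hashes to 10; slot 10 is free => place at 10.
976 hashes to 10; 10 taken => place at 0.
383 hashes to 2; slot 2 is free => place at 2.
140 hashes to 10; 10,0 taken => place at 1.
459 hashes to 10; 10,0,1,2 taken => place at 3.
780 hashes to 5; slot 5 is free => place at 5.
Table: [976, 140, 383, 459, 776, 780, —, —, —, —, 624]

3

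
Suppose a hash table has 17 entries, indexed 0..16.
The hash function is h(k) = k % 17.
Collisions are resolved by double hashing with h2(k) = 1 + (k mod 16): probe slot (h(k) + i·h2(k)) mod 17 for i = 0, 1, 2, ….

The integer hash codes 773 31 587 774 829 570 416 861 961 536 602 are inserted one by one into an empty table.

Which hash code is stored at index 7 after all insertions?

773 hashes to 8; slot 8 is free -> place at 8.
31 hashes to 14; slot 14 is free -> place at 14.
587 hashes to 9; slot 9 is free -> place at 9.
774 hashes to 9, h2=7; 9 taken -> place at 16.
829 hashes to 13; slot 13 is free -> place at 13.
570 hashes to 9, h2=11; 9 taken -> place at 3.
416 hashes to 8, h2=1; 8,9 taken -> place at 10.
861 hashes to 11; slot 11 is free -> place at 11.
961 hashes to 9, h2=2; 9,11,13 taken -> place at 15.
536 hashes to 9, h2=9; 9 taken -> place at 1.
602 hashes to 7; slot 7 is free -> place at 7.
Table: [-, 536, -, 570, -, -, -, 602, 773, 587, 416, 861, -, 829, 31, 961, 774]

602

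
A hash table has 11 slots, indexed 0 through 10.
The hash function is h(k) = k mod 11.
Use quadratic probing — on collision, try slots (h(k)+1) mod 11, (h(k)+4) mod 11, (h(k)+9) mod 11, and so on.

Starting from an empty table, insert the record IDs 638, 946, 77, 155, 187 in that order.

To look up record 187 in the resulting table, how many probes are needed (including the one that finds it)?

4

638 hashes to 0; slot 0 is free => place at 0.
946 hashes to 0; 0 taken => place at 1.
77 hashes to 0; 0,1 taken => place at 4.
155 hashes to 1; 1 taken => place at 2.
187 hashes to 0; 0,1,4 taken => place at 9.
Table: [638, 946, 155, ., 77, ., ., ., ., 187, .]
Lookup 187: h=0, probe 0,1,4,9 → found at 9.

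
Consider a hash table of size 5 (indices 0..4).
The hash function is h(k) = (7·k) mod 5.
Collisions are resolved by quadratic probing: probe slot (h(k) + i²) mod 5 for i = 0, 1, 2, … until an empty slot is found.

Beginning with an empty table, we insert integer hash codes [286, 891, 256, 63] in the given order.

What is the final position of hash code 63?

0

286: h=2 => slot 2
891: h=2, probe 2,3 => slot 3
256: h=2, probe 2,3,1 => slot 1
63: h=1, probe 1,2,0 => slot 0
Table: [63, 256, 286, 891, .]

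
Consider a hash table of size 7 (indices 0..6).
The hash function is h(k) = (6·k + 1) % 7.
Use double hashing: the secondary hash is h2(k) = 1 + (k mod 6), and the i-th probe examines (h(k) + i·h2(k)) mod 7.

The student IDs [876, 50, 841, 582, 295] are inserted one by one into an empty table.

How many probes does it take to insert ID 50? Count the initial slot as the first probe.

876 hashes to 0; slot 0 is free → place at 0.
50 hashes to 0, h2=3; 0 taken → place at 3.
841 hashes to 0, h2=2; 0 taken → place at 2.
582 hashes to 0, h2=1; 0 taken → place at 1.
295 hashes to 0, h2=2; 0,2 taken → place at 4.
Table: [876, 582, 841, 50, 295, ∅, ∅]

2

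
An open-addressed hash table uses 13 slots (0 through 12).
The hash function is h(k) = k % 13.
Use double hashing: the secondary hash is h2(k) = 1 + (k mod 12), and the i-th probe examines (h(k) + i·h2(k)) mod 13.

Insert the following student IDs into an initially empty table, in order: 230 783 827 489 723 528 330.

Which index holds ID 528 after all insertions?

10

230: h=9 -> slot 9
783: h=3 -> slot 3
827: h=8 -> slot 8
489: h=8, h2=10, probe 8,5 -> slot 5
723: h=8, h2=4, probe 8,12 -> slot 12
528: h=8, h2=1, probe 8,9,10 -> slot 10
330: h=5, h2=7, probe 5,12,6 -> slot 6
Table: [—, —, —, 783, —, 489, 330, —, 827, 230, 528, —, 723]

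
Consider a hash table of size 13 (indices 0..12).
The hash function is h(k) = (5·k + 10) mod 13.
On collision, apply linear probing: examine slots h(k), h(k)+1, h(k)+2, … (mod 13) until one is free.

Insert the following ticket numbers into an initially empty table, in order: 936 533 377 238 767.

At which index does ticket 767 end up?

0

936 hashes to 10; slot 10 is free => place at 10.
533 hashes to 10; 10 taken => place at 11.
377 hashes to 10; 10,11 taken => place at 12.
238 hashes to 4; slot 4 is free => place at 4.
767 hashes to 10; 10,11,12 taken => place at 0.
Table: [767, ∅, ∅, ∅, 238, ∅, ∅, ∅, ∅, ∅, 936, 533, 377]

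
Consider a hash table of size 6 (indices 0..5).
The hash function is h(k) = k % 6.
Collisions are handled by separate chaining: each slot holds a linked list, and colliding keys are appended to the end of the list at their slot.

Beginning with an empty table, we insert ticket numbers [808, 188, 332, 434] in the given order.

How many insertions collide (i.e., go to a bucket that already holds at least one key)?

Insert 808: h=4, bucket 4 empty → new chain.
Insert 188: h=2, bucket 2 empty → new chain.
Insert 332: h=2, bucket 2 nonempty → append to chain.
Insert 434: h=2, bucket 2 nonempty → append to chain.
Final buckets:
0: —
1: —
2: 188 -> 332 -> 434
3: —
4: 808
5: —

2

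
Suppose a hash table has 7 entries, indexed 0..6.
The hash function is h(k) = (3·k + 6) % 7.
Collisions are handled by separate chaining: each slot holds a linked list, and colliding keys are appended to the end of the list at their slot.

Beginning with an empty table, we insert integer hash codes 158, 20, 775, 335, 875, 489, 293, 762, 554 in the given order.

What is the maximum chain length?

5

158 → bucket 4
20 → bucket 3
775 → bucket 0
335 → bucket 3 (collision)
875 → bucket 6
489 → bucket 3 (collision)
293 → bucket 3 (collision)
762 → bucket 3 (collision)
554 → bucket 2
Final buckets:
0: 775
1: _
2: 554
3: 20 -> 335 -> 489 -> 293 -> 762
4: 158
5: _
6: 875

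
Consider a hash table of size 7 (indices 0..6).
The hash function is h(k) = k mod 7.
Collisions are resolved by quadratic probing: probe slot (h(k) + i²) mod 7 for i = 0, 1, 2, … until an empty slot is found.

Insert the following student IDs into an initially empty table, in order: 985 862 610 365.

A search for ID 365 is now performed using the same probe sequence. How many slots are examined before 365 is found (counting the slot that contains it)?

4

985: h=5 => slot 5
862: h=1 => slot 1
610: h=1, probe 1,2 => slot 2
365: h=1, probe 1,2,5,3 => slot 3
Table: [—, 862, 610, 365, —, 985, —]
Lookup 365: h=1, probe 1,2,5,3 → found at 3.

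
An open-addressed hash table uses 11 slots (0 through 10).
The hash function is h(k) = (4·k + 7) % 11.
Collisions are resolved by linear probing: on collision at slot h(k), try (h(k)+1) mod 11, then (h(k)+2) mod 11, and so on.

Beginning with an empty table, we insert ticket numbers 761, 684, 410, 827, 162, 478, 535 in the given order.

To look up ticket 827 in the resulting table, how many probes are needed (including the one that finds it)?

3

Insert 761: h=4, slot 4 empty → index 4.
Insert 684: h=4, slot 4 occupied → index 5.
Insert 410: h=8, slot 8 empty → index 8.
Insert 827: h=4, slots 4,5 occupied → index 6.
Insert 162: h=6, slot 6 occupied → index 7.
Insert 478: h=5, slots 5,6,7,8 occupied → index 9.
Insert 535: h=2, slot 2 empty → index 2.
Table: [-, -, 535, -, 761, 684, 827, 162, 410, 478, -]
Lookup 827: h=4, probe 4,5,6 → found at 6.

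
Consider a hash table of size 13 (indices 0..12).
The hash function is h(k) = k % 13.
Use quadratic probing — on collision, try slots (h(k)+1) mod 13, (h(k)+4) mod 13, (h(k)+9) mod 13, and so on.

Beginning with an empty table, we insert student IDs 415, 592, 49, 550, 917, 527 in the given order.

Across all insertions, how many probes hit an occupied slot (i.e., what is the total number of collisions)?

415: h=12 → slot 12
592: h=7 → slot 7
49: h=10 → slot 10
550: h=4 → slot 4
917: h=7, probe 7,8 → slot 8
527: h=7, probe 7,8,11 → slot 11
Table: [∅, ∅, ∅, ∅, 550, ∅, ∅, 592, 917, ∅, 49, 527, 415]

3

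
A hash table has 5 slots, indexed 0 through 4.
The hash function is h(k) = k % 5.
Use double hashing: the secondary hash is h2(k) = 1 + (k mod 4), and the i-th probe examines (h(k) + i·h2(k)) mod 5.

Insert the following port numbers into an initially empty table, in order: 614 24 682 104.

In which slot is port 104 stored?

1

614 hashes to 4; slot 4 is free -> place at 4.
24 hashes to 4, h2=1; 4 taken -> place at 0.
682 hashes to 2; slot 2 is free -> place at 2.
104 hashes to 4, h2=1; 4,0 taken -> place at 1.
Table: [24, 104, 682, ∅, 614]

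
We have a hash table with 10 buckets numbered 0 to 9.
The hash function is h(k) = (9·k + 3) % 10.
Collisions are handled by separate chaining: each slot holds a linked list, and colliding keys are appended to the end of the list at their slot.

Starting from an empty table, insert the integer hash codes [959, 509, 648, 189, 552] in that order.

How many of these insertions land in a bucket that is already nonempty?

2

Insert 959: h=4, bucket 4 empty → new chain.
Insert 509: h=4, bucket 4 nonempty → append to chain.
Insert 648: h=5, bucket 5 empty → new chain.
Insert 189: h=4, bucket 4 nonempty → append to chain.
Insert 552: h=1, bucket 1 empty → new chain.
Final buckets:
0: —
1: 552
2: —
3: —
4: 959 -> 509 -> 189
5: 648
6: —
7: —
8: —
9: —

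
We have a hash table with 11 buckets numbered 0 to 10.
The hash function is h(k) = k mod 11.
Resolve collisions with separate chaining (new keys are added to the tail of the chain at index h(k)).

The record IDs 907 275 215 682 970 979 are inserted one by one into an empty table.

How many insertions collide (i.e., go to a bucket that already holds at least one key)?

Insert 907: h=5, bucket 5 empty -> new chain.
Insert 275: h=0, bucket 0 empty -> new chain.
Insert 215: h=6, bucket 6 empty -> new chain.
Insert 682: h=0, bucket 0 nonempty -> append to chain.
Insert 970: h=2, bucket 2 empty -> new chain.
Insert 979: h=0, bucket 0 nonempty -> append to chain.
Final buckets:
0: 275 -> 682 -> 979
1: _
2: 970
3: _
4: _
5: 907
6: 215
7: _
8: _
9: _
10: _

2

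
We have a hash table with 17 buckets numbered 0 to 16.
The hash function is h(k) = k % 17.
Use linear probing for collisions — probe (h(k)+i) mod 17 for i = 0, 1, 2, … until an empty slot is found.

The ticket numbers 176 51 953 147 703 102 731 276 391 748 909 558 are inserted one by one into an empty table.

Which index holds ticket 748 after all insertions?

176 hashes to 6; slot 6 is free → place at 6.
51 hashes to 0; slot 0 is free → place at 0.
953 hashes to 1; slot 1 is free → place at 1.
147 hashes to 11; slot 11 is free → place at 11.
703 hashes to 6; 6 taken → place at 7.
102 hashes to 0; 0,1 taken → place at 2.
731 hashes to 0; 0,1,2 taken → place at 3.
276 hashes to 4; slot 4 is free → place at 4.
391 hashes to 0; 0,1,2,3,4 taken → place at 5.
748 hashes to 0; 0,1,2,3,4,5,6,7 taken → place at 8.
909 hashes to 8; 8 taken → place at 9.
558 hashes to 14; slot 14 is free → place at 14.
Table: [51, 953, 102, 731, 276, 391, 176, 703, 748, 909, -, 147, -, -, 558, -, -]

8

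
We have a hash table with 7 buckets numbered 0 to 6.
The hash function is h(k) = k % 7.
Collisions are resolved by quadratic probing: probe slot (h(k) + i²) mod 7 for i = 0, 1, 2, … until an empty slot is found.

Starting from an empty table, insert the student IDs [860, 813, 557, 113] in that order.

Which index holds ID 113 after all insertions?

860 hashes to 6; slot 6 is free → place at 6.
813 hashes to 1; slot 1 is free → place at 1.
557 hashes to 4; slot 4 is free → place at 4.
113 hashes to 1; 1 taken → place at 2.
Table: [∅, 813, 113, ∅, 557, ∅, 860]

2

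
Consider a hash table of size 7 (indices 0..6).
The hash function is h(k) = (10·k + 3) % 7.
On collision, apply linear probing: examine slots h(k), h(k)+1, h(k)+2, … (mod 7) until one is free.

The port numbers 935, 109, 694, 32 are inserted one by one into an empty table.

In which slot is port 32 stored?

3

Insert 935: h=1, slot 1 empty -> index 1.
Insert 109: h=1, slot 1 occupied -> index 2.
Insert 694: h=6, slot 6 empty -> index 6.
Insert 32: h=1, slots 1,2 occupied -> index 3.
Table: [_, 935, 109, 32, _, _, 694]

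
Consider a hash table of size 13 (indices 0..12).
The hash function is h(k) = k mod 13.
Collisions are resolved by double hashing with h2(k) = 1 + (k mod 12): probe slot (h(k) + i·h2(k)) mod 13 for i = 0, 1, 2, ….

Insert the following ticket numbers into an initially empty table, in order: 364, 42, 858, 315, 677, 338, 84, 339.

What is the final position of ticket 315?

11

364 hashes to 0; slot 0 is free -> place at 0.
42 hashes to 3; slot 3 is free -> place at 3.
858 hashes to 0, h2=7; 0 taken -> place at 7.
315 hashes to 3, h2=4; 3,7 taken -> place at 11.
677 hashes to 1; slot 1 is free -> place at 1.
338 hashes to 0, h2=3; 0,3 taken -> place at 6.
84 hashes to 6, h2=1; 6,7 taken -> place at 8.
339 hashes to 1, h2=4; 1 taken -> place at 5.
Table: [364, 677, _, 42, _, 339, 338, 858, 84, _, _, 315, _]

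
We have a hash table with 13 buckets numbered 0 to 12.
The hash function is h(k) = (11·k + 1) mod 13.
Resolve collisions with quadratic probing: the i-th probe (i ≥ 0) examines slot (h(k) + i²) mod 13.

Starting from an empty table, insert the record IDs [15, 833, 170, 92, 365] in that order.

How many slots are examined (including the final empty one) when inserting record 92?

15 hashes to 10; slot 10 is free => place at 10.
833 hashes to 12; slot 12 is free => place at 12.
170 hashes to 12; 12 taken => place at 0.
92 hashes to 12; 12,0 taken => place at 3.
365 hashes to 12; 12,0,3 taken => place at 8.
Table: [170, _, _, 92, _, _, _, _, 365, _, 15, _, 833]

3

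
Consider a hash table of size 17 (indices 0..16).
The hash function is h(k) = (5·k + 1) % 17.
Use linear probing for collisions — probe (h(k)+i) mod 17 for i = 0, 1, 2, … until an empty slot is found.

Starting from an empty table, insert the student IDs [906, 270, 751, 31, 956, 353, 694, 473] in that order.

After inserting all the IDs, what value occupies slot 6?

906: h=9 => slot 9
270: h=8 => slot 8
751: h=16 => slot 16
31: h=3 => slot 3
956: h=4 => slot 4
353: h=15 => slot 15
694: h=3, probe 3,4,5 => slot 5
473: h=3, probe 3,4,5,6 => slot 6
Table: [., ., ., 31, 956, 694, 473, ., 270, 906, ., ., ., ., ., 353, 751]

473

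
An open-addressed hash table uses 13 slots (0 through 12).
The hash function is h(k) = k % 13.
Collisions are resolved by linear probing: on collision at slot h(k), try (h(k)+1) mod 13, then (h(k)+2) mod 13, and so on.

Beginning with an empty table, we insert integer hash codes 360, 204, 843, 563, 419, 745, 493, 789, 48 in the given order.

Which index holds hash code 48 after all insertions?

1

360 hashes to 9; slot 9 is free → place at 9.
204 hashes to 9; 9 taken → place at 10.
843 hashes to 11; slot 11 is free → place at 11.
563 hashes to 4; slot 4 is free → place at 4.
419 hashes to 3; slot 3 is free → place at 3.
745 hashes to 4; 4 taken → place at 5.
493 hashes to 12; slot 12 is free → place at 12.
789 hashes to 9; 9,10,11,12 taken → place at 0.
48 hashes to 9; 9,10,11,12,0 taken → place at 1.
Table: [789, 48, -, 419, 563, 745, -, -, -, 360, 204, 843, 493]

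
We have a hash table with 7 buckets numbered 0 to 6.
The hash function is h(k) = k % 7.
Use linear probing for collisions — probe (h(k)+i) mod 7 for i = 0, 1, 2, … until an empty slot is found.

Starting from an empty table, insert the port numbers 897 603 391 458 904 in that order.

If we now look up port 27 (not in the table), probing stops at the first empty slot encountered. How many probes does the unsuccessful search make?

Insert 897: h=1, slot 1 empty -> index 1.
Insert 603: h=1, slot 1 occupied -> index 2.
Insert 391: h=6, slot 6 empty -> index 6.
Insert 458: h=3, slot 3 empty -> index 3.
Insert 904: h=1, slots 1,2,3 occupied -> index 4.
Table: [—, 897, 603, 458, 904, —, 391]
Lookup 27: h=6, probe 6,0 → slot 0 empty, not found.

2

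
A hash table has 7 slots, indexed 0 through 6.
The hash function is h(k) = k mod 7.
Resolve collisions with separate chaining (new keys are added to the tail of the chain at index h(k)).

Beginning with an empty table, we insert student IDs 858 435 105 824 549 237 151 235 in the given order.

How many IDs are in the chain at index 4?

858 -> bucket 4
435 -> bucket 1
105 -> bucket 0
824 -> bucket 5
549 -> bucket 3
237 -> bucket 6
151 -> bucket 4 (collision)
235 -> bucket 4 (collision)
Final buckets:
0: 105
1: 435
2: _
3: 549
4: 858 -> 151 -> 235
5: 824
6: 237

3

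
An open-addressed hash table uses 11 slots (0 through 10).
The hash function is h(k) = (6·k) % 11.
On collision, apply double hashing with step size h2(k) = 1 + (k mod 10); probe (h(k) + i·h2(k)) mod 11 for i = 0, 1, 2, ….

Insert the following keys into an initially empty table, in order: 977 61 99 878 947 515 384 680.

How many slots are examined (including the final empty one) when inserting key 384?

977 hashes to 10; slot 10 is free => place at 10.
61 hashes to 3; slot 3 is free => place at 3.
99 hashes to 0; slot 0 is free => place at 0.
878 hashes to 10, h2=9; 10 taken => place at 8.
947 hashes to 6; slot 6 is free => place at 6.
515 hashes to 10, h2=6; 10 taken => place at 5.
384 hashes to 5, h2=5; 5,10 taken => place at 4.
680 hashes to 10, h2=1; 10,0 taken => place at 1.
Table: [99, 680, ∅, 61, 384, 515, 947, ∅, 878, ∅, 977]

3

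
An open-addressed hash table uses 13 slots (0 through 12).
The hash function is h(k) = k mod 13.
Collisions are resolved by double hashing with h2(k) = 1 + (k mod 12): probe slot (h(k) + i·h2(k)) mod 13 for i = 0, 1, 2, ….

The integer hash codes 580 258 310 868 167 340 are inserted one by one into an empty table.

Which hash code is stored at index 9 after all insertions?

310

580: h=8 -> slot 8
258: h=11 -> slot 11
310: h=11, h2=11, probe 11,9 -> slot 9
868: h=10 -> slot 10
167: h=11, h2=12, probe 11,10,9,8,7 -> slot 7
340: h=2 -> slot 2
Table: [—, —, 340, —, —, —, —, 167, 580, 310, 868, 258, —]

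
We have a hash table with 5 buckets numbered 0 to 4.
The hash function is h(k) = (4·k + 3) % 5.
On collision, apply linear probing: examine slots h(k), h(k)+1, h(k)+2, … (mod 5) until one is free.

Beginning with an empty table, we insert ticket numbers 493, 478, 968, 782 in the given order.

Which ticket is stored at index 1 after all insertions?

478

493 hashes to 0; slot 0 is free → place at 0.
478 hashes to 0; 0 taken → place at 1.
968 hashes to 0; 0,1 taken → place at 2.
782 hashes to 1; 1,2 taken → place at 3.
Table: [493, 478, 968, 782, —]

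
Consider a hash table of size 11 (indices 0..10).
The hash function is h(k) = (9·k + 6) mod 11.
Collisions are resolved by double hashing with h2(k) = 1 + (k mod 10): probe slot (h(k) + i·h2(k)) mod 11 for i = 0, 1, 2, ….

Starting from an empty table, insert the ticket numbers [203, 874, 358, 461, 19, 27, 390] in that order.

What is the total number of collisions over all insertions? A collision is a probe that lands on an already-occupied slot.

203 hashes to 7; slot 7 is free -> place at 7.
874 hashes to 7, h2=5; 7 taken -> place at 1.
358 hashes to 5; slot 5 is free -> place at 5.
461 hashes to 8; slot 8 is free -> place at 8.
19 hashes to 1, h2=10; 1 taken -> place at 0.
27 hashes to 7, h2=8; 7 taken -> place at 4.
390 hashes to 7, h2=1; 7,8 taken -> place at 9.
Table: [19, 874, -, -, 27, 358, -, 203, 461, 390, -]

5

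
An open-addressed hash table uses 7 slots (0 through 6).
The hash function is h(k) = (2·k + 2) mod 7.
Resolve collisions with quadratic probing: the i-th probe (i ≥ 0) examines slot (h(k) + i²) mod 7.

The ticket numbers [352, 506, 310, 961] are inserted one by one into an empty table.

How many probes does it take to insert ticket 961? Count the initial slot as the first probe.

352: h=6 → slot 6
506: h=6, probe 6,0 → slot 0
310: h=6, probe 6,0,3 → slot 3
961: h=6, probe 6,0,3,1 → slot 1
Table: [506, 961, —, 310, —, —, 352]

4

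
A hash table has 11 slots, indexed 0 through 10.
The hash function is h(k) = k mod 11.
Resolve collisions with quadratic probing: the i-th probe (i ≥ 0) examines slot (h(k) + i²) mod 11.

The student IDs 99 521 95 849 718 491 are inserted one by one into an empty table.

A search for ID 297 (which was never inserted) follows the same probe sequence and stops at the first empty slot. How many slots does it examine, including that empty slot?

Insert 99: h=0, slot 0 empty -> index 0.
Insert 521: h=4, slot 4 empty -> index 4.
Insert 95: h=7, slot 7 empty -> index 7.
Insert 849: h=2, slot 2 empty -> index 2.
Insert 718: h=3, slot 3 empty -> index 3.
Insert 491: h=7, slot 7 occupied -> index 8.
Table: [99, _, 849, 718, 521, _, _, 95, 491, _, _]
Lookup 297: h=0, probe 0,1 → slot 1 empty, not found.

2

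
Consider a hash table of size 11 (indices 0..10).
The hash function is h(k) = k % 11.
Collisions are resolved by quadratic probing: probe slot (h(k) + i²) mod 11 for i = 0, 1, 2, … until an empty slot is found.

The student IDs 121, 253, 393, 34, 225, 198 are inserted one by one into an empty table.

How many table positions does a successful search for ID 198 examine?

Insert 121: h=0, slot 0 empty -> index 0.
Insert 253: h=0, slot 0 occupied -> index 1.
Insert 393: h=8, slot 8 empty -> index 8.
Insert 34: h=1, slot 1 occupied -> index 2.
Insert 225: h=5, slot 5 empty -> index 5.
Insert 198: h=0, slots 0,1 occupied -> index 4.
Table: [121, 253, 34, ∅, 198, 225, ∅, ∅, 393, ∅, ∅]
Lookup 198: h=0, probe 0,1,4 → found at 4.

3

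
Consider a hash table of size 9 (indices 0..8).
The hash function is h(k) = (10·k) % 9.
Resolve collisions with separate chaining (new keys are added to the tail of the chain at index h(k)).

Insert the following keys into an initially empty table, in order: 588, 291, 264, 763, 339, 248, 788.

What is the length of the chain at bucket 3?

588 → bucket 3
291 → bucket 3 (collision)
264 → bucket 3 (collision)
763 → bucket 7
339 → bucket 6
248 → bucket 5
788 → bucket 5 (collision)
Final buckets:
0: .
1: .
2: .
3: 588 -> 291 -> 264
4: .
5: 248 -> 788
6: 339
7: 763
8: .

3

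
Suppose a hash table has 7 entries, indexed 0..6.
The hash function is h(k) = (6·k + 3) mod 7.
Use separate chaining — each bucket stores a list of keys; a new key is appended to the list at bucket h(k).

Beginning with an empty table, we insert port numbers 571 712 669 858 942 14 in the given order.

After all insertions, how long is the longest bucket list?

Insert 571: h=6, bucket 6 empty → new chain.
Insert 712: h=5, bucket 5 empty → new chain.
Insert 669: h=6, bucket 6 nonempty → append to chain.
Insert 858: h=6, bucket 6 nonempty → append to chain.
Insert 942: h=6, bucket 6 nonempty → append to chain.
Insert 14: h=3, bucket 3 empty → new chain.
Final buckets:
0: -
1: -
2: -
3: 14
4: -
5: 712
6: 571 -> 669 -> 858 -> 942

4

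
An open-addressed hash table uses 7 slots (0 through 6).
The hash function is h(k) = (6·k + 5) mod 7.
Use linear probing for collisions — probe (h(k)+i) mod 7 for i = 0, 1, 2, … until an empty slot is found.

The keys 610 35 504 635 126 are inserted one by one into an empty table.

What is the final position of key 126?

1

610: h=4 => slot 4
35: h=5 => slot 5
504: h=5, probe 5,6 => slot 6
635: h=0 => slot 0
126: h=5, probe 5,6,0,1 => slot 1
Table: [635, 126, ., ., 610, 35, 504]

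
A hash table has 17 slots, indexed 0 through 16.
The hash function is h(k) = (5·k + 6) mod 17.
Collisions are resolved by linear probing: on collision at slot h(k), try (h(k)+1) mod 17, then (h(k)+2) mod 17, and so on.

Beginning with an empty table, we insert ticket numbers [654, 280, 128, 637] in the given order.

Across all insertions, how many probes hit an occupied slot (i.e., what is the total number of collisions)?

3

Insert 654: h=12, slot 12 empty => index 12.
Insert 280: h=12, slot 12 occupied => index 13.
Insert 128: h=0, slot 0 empty => index 0.
Insert 637: h=12, slots 12,13 occupied => index 14.
Table: [128, _, _, _, _, _, _, _, _, _, _, _, 654, 280, 637, _, _]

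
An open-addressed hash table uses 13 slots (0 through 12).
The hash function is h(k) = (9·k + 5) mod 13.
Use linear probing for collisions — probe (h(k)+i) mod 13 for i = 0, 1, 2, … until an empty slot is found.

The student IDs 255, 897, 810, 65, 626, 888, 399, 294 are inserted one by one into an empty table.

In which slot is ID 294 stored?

0

255 hashes to 12; slot 12 is free -> place at 12.
897 hashes to 5; slot 5 is free -> place at 5.
810 hashes to 2; slot 2 is free -> place at 2.
65 hashes to 5; 5 taken -> place at 6.
626 hashes to 10; slot 10 is free -> place at 10.
888 hashes to 2; 2 taken -> place at 3.
399 hashes to 8; slot 8 is free -> place at 8.
294 hashes to 12; 12 taken -> place at 0.
Table: [294, _, 810, 888, _, 897, 65, _, 399, _, 626, _, 255]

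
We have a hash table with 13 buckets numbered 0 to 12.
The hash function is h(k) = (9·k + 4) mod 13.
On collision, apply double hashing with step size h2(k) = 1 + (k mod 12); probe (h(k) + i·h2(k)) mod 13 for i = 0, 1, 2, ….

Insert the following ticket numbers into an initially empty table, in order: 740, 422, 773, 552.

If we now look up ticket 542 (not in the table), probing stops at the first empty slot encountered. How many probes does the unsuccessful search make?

740 hashes to 8; slot 8 is free -> place at 8.
422 hashes to 6; slot 6 is free -> place at 6.
773 hashes to 6, h2=6; 6 taken -> place at 12.
552 hashes to 6, h2=1; 6 taken -> place at 7.
Table: [-, -, -, -, -, -, 422, 552, 740, -, -, -, 773]
Lookup 542: h=7, h2=3, probe 7,10 → slot 10 empty, not found.

2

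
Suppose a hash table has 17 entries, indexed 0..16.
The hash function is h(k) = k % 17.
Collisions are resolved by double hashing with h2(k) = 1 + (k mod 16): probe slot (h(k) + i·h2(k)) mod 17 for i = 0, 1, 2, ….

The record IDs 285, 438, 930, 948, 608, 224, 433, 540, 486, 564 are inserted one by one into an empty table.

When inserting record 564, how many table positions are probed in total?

Insert 285: h=13, slot 13 empty => index 13.
Insert 438: h=13, h2=7, slot 13 occupied => index 3.
Insert 930: h=12, slot 12 empty => index 12.
Insert 948: h=13, h2=5, slot 13 occupied => index 1.
Insert 608: h=13, h2=1, slot 13 occupied => index 14.
Insert 224: h=3, h2=1, slot 3 occupied => index 4.
Insert 433: h=8, slot 8 empty => index 8.
Insert 540: h=13, h2=13, slot 13 occupied => index 9.
Insert 486: h=10, slot 10 empty => index 10.
Insert 564: h=3, h2=5, slots 3,8,13,1 occupied => index 6.
Table: [∅, 948, ∅, 438, 224, ∅, 564, ∅, 433, 540, 486, ∅, 930, 285, 608, ∅, ∅]

5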